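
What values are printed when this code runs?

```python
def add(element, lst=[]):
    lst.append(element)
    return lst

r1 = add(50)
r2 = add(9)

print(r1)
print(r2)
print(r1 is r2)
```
[50, 9]
[50, 9]
True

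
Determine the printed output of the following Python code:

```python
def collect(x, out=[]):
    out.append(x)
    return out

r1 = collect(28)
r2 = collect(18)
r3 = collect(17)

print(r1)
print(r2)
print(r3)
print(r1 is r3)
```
[28, 18, 17]
[28, 18, 17]
[28, 18, 17]
True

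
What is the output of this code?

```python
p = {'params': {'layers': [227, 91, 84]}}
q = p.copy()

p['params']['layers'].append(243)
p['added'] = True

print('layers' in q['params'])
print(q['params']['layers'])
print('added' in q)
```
True
[227, 91, 84, 243]
False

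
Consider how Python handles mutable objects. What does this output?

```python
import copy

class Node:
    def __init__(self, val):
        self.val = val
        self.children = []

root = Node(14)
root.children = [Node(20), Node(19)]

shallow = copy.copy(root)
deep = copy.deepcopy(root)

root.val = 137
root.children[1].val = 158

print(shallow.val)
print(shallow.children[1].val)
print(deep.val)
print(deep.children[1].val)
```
14
158
14
19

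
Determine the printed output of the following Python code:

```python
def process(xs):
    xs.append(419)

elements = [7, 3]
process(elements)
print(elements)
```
[7, 3, 419]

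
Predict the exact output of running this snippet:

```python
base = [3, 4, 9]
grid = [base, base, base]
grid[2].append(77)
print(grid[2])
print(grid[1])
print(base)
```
[3, 4, 9, 77]
[3, 4, 9, 77]
[3, 4, 9, 77]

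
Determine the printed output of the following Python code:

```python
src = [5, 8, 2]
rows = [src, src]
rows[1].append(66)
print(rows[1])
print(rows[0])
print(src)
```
[5, 8, 2, 66]
[5, 8, 2, 66]
[5, 8, 2, 66]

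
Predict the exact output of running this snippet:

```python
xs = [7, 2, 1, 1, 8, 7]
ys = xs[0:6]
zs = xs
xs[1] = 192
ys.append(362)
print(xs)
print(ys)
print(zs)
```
[7, 192, 1, 1, 8, 7]
[7, 2, 1, 1, 8, 7, 362]
[7, 192, 1, 1, 8, 7]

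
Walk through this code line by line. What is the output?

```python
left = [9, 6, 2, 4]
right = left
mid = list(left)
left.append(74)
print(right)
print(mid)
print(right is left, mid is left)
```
[9, 6, 2, 4, 74]
[9, 6, 2, 4]
True False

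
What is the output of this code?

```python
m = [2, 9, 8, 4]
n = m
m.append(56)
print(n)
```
[2, 9, 8, 4, 56]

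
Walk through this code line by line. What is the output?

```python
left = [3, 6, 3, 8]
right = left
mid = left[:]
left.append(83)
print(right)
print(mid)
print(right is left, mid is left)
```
[3, 6, 3, 8, 83]
[3, 6, 3, 8]
True False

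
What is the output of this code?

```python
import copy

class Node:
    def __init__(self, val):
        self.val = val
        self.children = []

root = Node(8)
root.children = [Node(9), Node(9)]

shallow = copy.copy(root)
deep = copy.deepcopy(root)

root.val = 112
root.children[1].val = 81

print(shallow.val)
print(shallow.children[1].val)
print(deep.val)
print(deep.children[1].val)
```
8
81
8
9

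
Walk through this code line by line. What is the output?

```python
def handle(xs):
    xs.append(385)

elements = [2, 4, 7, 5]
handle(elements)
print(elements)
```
[2, 4, 7, 5, 385]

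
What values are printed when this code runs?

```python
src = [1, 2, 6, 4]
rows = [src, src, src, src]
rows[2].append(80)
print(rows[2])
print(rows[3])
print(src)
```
[1, 2, 6, 4, 80]
[1, 2, 6, 4, 80]
[1, 2, 6, 4, 80]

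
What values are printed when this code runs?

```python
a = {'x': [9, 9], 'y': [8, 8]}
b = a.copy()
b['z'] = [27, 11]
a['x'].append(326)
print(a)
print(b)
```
{'x': [9, 9, 326], 'y': [8, 8]}
{'x': [9, 9, 326], 'y': [8, 8], 'z': [27, 11]}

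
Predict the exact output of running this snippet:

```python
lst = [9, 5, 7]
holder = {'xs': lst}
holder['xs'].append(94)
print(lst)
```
[9, 5, 7, 94]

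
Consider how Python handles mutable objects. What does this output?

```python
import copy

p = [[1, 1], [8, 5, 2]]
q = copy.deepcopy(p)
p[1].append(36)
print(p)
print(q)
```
[[1, 1], [8, 5, 2, 36]]
[[1, 1], [8, 5, 2]]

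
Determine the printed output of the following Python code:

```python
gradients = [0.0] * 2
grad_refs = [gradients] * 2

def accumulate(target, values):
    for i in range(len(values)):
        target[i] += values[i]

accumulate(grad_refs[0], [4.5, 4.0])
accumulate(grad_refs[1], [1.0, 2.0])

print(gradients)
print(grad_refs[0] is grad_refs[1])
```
[5.5, 6.0]
True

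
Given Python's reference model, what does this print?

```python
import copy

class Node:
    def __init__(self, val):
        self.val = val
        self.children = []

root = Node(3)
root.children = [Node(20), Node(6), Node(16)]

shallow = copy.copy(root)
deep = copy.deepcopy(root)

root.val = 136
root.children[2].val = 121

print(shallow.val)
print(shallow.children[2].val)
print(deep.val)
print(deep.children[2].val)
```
3
121
3
16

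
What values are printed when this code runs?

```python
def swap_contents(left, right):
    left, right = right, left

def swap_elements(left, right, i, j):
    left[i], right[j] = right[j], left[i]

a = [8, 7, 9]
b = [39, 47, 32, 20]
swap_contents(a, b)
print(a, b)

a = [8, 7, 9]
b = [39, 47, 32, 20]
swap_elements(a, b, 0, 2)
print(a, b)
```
[8, 7, 9] [39, 47, 32, 20]
[32, 7, 9] [39, 47, 8, 20]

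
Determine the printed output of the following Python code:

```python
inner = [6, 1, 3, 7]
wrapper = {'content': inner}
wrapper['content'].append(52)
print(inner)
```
[6, 1, 3, 7, 52]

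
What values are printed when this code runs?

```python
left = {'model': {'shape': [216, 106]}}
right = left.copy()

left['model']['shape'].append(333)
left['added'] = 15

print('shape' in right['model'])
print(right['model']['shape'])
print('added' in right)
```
True
[216, 106, 333]
False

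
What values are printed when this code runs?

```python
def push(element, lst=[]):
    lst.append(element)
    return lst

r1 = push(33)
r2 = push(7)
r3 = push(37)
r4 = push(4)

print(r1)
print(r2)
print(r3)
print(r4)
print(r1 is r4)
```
[33, 7, 37, 4]
[33, 7, 37, 4]
[33, 7, 37, 4]
[33, 7, 37, 4]
True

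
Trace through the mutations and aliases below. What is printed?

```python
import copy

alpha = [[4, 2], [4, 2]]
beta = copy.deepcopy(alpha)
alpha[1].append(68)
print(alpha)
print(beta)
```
[[4, 2], [4, 2, 68]]
[[4, 2], [4, 2]]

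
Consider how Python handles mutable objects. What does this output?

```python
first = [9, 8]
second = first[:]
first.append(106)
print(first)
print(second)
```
[9, 8, 106]
[9, 8]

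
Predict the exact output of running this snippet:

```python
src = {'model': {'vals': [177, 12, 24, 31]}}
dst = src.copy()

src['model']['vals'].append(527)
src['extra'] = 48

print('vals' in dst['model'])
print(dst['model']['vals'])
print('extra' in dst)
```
True
[177, 12, 24, 31, 527]
False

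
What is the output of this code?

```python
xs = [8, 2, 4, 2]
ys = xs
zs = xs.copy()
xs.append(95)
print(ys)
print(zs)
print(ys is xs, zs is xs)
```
[8, 2, 4, 2, 95]
[8, 2, 4, 2]
True False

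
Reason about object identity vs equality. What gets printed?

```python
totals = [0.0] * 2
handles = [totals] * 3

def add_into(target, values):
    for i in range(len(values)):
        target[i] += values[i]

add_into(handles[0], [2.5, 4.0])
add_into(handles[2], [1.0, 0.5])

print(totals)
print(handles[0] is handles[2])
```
[3.5, 4.5]
True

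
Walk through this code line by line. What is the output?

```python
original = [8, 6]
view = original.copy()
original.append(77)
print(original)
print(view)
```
[8, 6, 77]
[8, 6]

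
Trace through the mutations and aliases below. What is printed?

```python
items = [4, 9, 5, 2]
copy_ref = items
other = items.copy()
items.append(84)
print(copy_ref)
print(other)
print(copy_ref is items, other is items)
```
[4, 9, 5, 2, 84]
[4, 9, 5, 2]
True False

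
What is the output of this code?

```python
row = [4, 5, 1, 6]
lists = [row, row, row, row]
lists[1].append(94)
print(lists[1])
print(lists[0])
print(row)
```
[4, 5, 1, 6, 94]
[4, 5, 1, 6, 94]
[4, 5, 1, 6, 94]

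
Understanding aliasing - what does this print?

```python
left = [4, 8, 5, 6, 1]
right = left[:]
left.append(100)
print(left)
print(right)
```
[4, 8, 5, 6, 1, 100]
[4, 8, 5, 6, 1]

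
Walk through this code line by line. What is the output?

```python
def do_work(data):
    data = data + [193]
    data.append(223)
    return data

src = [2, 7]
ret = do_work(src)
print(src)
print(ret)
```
[2, 7]
[2, 7, 193, 223]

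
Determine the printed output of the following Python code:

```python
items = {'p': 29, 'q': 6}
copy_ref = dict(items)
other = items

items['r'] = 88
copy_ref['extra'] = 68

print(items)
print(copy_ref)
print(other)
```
{'p': 29, 'q': 6, 'r': 88}
{'p': 29, 'q': 6, 'extra': 68}
{'p': 29, 'q': 6, 'r': 88}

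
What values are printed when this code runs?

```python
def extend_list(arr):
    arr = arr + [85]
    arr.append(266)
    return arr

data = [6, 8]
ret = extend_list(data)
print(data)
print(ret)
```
[6, 8]
[6, 8, 85, 266]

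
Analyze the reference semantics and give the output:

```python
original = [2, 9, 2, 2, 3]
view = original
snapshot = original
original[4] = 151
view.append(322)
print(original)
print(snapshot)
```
[2, 9, 2, 2, 151, 322]
[2, 9, 2, 2, 151, 322]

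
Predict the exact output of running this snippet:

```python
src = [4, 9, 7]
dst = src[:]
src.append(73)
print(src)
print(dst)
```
[4, 9, 7, 73]
[4, 9, 7]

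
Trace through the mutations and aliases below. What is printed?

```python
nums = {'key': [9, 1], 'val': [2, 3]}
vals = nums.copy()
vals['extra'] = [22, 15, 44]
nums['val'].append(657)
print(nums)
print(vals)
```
{'key': [9, 1], 'val': [2, 3, 657]}
{'key': [9, 1], 'val': [2, 3, 657], 'extra': [22, 15, 44]}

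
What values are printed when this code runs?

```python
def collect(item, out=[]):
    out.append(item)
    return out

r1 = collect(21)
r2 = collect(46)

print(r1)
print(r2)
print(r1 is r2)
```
[21, 46]
[21, 46]
True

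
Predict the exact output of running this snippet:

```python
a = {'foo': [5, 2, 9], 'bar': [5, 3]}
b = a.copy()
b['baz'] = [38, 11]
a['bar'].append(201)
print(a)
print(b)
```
{'foo': [5, 2, 9], 'bar': [5, 3, 201]}
{'foo': [5, 2, 9], 'bar': [5, 3, 201], 'baz': [38, 11]}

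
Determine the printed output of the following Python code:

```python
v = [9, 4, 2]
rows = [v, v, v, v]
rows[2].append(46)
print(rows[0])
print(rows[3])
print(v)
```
[9, 4, 2, 46]
[9, 4, 2, 46]
[9, 4, 2, 46]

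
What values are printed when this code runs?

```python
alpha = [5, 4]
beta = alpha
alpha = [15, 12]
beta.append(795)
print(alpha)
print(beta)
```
[15, 12]
[5, 4, 795]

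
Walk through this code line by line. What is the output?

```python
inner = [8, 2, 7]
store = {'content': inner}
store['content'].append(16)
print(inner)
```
[8, 2, 7, 16]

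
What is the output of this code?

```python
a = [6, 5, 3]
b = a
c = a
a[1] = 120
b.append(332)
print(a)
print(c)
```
[6, 120, 3, 332]
[6, 120, 3, 332]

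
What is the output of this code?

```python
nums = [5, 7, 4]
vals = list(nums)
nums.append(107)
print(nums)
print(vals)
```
[5, 7, 4, 107]
[5, 7, 4]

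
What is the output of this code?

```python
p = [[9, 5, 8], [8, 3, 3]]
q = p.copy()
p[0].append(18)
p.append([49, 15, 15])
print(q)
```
[[9, 5, 8, 18], [8, 3, 3]]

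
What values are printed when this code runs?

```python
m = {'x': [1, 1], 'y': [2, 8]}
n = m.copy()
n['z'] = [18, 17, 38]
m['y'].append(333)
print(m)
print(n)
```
{'x': [1, 1], 'y': [2, 8, 333]}
{'x': [1, 1], 'y': [2, 8, 333], 'z': [18, 17, 38]}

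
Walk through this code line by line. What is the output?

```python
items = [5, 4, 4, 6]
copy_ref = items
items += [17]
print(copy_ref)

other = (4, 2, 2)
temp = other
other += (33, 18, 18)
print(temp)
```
[5, 4, 4, 6, 17]
(4, 2, 2)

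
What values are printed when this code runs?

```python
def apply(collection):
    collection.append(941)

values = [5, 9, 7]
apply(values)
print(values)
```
[5, 9, 7, 941]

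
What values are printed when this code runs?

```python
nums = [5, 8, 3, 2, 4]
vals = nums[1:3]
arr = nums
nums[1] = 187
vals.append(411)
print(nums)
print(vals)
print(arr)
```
[5, 187, 3, 2, 4]
[8, 3, 411]
[5, 187, 3, 2, 4]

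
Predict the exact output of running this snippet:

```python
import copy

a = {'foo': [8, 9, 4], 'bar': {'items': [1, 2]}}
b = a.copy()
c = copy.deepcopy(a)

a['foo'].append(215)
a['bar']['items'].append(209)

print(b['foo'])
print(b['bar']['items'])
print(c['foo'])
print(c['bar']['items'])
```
[8, 9, 4, 215]
[1, 2, 209]
[8, 9, 4]
[1, 2]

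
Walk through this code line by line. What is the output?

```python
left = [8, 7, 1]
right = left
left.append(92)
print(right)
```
[8, 7, 1, 92]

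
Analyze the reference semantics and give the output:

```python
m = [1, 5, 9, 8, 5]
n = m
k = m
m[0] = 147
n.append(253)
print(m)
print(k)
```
[147, 5, 9, 8, 5, 253]
[147, 5, 9, 8, 5, 253]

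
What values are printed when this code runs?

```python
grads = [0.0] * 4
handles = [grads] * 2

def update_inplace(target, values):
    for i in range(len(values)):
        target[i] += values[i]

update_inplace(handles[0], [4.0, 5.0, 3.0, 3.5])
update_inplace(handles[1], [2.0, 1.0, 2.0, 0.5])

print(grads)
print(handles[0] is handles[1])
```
[6.0, 6.0, 5.0, 4.0]
True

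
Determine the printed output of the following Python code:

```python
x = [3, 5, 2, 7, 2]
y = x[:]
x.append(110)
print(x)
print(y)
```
[3, 5, 2, 7, 2, 110]
[3, 5, 2, 7, 2]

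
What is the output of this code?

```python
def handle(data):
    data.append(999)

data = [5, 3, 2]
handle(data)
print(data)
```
[5, 3, 2, 999]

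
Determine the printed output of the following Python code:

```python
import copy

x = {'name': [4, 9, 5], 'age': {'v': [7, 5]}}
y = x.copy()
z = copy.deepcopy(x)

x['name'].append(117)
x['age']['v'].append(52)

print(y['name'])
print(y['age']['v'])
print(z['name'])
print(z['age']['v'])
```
[4, 9, 5, 117]
[7, 5, 52]
[4, 9, 5]
[7, 5]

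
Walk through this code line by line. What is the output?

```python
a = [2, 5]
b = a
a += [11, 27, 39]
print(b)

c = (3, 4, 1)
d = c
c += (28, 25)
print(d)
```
[2, 5, 11, 27, 39]
(3, 4, 1)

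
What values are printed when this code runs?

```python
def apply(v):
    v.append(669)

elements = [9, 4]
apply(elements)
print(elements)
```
[9, 4, 669]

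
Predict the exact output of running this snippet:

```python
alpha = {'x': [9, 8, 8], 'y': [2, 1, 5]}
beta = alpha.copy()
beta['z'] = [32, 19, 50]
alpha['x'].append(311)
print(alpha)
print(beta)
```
{'x': [9, 8, 8, 311], 'y': [2, 1, 5]}
{'x': [9, 8, 8, 311], 'y': [2, 1, 5], 'z': [32, 19, 50]}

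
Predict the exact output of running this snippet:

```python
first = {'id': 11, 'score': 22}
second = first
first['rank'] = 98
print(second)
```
{'id': 11, 'score': 22, 'rank': 98}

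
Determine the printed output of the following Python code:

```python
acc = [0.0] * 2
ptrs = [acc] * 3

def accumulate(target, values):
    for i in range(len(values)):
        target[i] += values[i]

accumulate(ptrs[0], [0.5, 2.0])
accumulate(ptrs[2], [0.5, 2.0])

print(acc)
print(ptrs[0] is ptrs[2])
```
[1.0, 4.0]
True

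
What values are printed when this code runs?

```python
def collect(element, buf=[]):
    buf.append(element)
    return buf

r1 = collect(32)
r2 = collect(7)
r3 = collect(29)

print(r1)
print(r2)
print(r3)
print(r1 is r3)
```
[32, 7, 29]
[32, 7, 29]
[32, 7, 29]
True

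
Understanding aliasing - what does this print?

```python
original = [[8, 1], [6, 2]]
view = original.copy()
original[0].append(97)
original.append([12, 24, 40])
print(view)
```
[[8, 1, 97], [6, 2]]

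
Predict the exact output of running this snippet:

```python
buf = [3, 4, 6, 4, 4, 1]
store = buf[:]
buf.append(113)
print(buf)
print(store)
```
[3, 4, 6, 4, 4, 1, 113]
[3, 4, 6, 4, 4, 1]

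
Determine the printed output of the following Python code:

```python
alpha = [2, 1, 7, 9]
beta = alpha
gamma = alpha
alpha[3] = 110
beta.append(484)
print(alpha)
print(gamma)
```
[2, 1, 7, 110, 484]
[2, 1, 7, 110, 484]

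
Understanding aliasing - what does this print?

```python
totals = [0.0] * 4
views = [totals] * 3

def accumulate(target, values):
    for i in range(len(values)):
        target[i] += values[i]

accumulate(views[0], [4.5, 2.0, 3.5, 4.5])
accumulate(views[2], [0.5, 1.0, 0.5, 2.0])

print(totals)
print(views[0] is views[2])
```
[5.0, 3.0, 4.0, 6.5]
True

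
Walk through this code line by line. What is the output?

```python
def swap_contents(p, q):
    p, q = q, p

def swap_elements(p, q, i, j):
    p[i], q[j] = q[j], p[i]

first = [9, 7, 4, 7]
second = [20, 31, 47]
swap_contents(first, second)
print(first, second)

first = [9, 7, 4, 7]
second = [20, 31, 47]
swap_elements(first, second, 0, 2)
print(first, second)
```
[9, 7, 4, 7] [20, 31, 47]
[47, 7, 4, 7] [20, 31, 9]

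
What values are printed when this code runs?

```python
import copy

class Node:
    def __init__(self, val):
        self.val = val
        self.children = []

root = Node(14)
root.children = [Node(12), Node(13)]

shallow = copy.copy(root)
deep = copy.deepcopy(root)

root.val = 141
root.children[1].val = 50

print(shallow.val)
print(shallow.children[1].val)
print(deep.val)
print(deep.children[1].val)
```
14
50
14
13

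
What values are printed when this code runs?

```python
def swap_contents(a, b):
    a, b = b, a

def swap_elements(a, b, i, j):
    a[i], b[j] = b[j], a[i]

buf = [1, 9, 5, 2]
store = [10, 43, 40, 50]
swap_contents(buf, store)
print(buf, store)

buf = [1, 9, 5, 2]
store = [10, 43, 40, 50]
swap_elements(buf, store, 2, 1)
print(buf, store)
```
[1, 9, 5, 2] [10, 43, 40, 50]
[1, 9, 43, 2] [10, 5, 40, 50]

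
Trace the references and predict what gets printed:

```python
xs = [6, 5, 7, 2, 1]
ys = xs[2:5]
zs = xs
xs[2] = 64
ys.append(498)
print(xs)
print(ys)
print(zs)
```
[6, 5, 64, 2, 1]
[7, 2, 1, 498]
[6, 5, 64, 2, 1]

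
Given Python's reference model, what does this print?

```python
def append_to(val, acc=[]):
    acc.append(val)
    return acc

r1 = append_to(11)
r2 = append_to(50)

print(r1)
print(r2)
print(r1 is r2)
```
[11, 50]
[11, 50]
True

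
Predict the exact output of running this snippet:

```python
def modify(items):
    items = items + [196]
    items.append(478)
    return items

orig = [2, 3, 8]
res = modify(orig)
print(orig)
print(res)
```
[2, 3, 8]
[2, 3, 8, 196, 478]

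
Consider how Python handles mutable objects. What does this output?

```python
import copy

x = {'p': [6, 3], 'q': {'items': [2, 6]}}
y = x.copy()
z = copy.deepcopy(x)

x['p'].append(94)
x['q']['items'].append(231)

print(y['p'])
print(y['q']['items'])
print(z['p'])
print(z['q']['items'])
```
[6, 3, 94]
[2, 6, 231]
[6, 3]
[2, 6]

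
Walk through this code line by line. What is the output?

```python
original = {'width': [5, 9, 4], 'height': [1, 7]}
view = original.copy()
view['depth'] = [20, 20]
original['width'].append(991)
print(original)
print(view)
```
{'width': [5, 9, 4, 991], 'height': [1, 7]}
{'width': [5, 9, 4, 991], 'height': [1, 7], 'depth': [20, 20]}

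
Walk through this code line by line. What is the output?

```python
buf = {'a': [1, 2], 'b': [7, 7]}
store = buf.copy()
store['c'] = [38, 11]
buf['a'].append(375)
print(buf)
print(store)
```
{'a': [1, 2, 375], 'b': [7, 7]}
{'a': [1, 2, 375], 'b': [7, 7], 'c': [38, 11]}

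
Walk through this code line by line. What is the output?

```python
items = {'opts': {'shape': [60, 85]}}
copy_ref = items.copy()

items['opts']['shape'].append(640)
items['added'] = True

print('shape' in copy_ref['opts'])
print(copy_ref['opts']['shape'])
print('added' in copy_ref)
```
True
[60, 85, 640]
False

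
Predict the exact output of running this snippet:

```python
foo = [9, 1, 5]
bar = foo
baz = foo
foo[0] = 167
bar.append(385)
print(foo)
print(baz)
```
[167, 1, 5, 385]
[167, 1, 5, 385]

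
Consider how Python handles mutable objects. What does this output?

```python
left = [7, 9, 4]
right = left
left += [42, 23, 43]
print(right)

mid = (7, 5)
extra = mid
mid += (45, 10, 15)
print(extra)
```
[7, 9, 4, 42, 23, 43]
(7, 5)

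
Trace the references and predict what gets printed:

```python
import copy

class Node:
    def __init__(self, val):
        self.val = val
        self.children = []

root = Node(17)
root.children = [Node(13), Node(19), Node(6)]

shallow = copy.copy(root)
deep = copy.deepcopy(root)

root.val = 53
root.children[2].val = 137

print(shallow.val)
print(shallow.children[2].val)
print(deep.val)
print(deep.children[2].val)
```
17
137
17
6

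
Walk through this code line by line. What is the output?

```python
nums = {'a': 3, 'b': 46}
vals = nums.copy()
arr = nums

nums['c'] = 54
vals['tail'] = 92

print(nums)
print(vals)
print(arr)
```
{'a': 3, 'b': 46, 'c': 54}
{'a': 3, 'b': 46, 'tail': 92}
{'a': 3, 'b': 46, 'c': 54}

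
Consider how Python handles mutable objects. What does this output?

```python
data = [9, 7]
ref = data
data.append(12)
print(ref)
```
[9, 7, 12]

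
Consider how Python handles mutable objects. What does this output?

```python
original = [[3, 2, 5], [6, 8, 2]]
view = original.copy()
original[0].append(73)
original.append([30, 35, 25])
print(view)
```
[[3, 2, 5, 73], [6, 8, 2]]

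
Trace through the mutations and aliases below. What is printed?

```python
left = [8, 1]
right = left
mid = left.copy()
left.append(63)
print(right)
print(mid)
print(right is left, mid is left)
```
[8, 1, 63]
[8, 1]
True False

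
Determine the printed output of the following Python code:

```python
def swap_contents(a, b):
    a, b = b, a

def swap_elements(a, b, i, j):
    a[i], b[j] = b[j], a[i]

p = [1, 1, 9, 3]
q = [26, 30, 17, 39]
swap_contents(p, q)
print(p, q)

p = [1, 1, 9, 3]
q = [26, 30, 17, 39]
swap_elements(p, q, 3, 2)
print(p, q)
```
[1, 1, 9, 3] [26, 30, 17, 39]
[1, 1, 9, 17] [26, 30, 3, 39]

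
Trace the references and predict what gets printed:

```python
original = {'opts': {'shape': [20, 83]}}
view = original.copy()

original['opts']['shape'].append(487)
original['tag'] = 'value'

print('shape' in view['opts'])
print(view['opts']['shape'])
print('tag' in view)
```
True
[20, 83, 487]
False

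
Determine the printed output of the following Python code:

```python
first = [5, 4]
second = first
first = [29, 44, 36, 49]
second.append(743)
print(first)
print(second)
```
[29, 44, 36, 49]
[5, 4, 743]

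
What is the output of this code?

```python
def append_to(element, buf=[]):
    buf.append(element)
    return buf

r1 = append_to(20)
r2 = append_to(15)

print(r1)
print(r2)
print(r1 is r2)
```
[20, 15]
[20, 15]
True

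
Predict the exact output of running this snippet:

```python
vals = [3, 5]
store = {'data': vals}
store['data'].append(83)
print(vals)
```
[3, 5, 83]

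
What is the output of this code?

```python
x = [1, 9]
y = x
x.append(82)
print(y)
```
[1, 9, 82]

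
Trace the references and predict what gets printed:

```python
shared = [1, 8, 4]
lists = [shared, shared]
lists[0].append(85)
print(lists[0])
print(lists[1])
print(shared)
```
[1, 8, 4, 85]
[1, 8, 4, 85]
[1, 8, 4, 85]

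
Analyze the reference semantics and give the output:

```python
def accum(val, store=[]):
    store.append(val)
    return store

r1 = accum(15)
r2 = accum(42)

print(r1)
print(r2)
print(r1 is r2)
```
[15, 42]
[15, 42]
True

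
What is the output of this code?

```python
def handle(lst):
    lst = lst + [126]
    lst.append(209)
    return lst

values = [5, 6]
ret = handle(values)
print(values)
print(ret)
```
[5, 6]
[5, 6, 126, 209]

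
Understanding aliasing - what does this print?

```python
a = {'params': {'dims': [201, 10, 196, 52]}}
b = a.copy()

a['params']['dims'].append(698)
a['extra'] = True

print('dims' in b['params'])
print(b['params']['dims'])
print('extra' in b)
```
True
[201, 10, 196, 52, 698]
False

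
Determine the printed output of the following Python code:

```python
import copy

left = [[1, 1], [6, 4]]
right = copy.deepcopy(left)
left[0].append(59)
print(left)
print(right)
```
[[1, 1, 59], [6, 4]]
[[1, 1], [6, 4]]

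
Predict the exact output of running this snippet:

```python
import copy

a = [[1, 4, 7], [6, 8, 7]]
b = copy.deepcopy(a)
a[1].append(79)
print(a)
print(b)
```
[[1, 4, 7], [6, 8, 7, 79]]
[[1, 4, 7], [6, 8, 7]]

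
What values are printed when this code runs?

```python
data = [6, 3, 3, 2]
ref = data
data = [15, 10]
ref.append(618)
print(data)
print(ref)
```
[15, 10]
[6, 3, 3, 2, 618]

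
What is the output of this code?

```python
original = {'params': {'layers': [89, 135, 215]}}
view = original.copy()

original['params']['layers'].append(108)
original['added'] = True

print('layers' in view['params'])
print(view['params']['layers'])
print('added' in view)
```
True
[89, 135, 215, 108]
False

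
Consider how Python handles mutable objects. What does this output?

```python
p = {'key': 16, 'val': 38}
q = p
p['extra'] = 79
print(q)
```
{'key': 16, 'val': 38, 'extra': 79}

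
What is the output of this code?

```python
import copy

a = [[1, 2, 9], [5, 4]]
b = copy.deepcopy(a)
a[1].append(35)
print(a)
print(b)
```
[[1, 2, 9], [5, 4, 35]]
[[1, 2, 9], [5, 4]]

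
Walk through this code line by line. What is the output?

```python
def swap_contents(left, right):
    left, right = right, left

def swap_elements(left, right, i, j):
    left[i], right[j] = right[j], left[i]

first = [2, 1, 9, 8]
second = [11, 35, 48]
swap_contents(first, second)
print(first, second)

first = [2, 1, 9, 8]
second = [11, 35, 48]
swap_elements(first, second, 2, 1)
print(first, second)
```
[2, 1, 9, 8] [11, 35, 48]
[2, 1, 35, 8] [11, 9, 48]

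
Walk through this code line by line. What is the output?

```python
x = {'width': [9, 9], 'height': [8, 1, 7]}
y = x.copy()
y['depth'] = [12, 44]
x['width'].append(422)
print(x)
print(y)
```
{'width': [9, 9, 422], 'height': [8, 1, 7]}
{'width': [9, 9, 422], 'height': [8, 1, 7], 'depth': [12, 44]}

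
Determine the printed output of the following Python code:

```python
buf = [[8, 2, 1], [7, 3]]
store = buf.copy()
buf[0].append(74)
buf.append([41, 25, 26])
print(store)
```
[[8, 2, 1, 74], [7, 3]]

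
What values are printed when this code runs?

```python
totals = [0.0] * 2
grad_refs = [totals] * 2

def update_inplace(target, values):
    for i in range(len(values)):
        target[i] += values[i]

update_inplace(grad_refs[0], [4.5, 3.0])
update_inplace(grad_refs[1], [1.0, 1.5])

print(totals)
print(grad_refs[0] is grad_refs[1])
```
[5.5, 4.5]
True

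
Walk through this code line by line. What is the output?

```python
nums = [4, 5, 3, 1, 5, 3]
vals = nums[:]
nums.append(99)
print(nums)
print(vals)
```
[4, 5, 3, 1, 5, 3, 99]
[4, 5, 3, 1, 5, 3]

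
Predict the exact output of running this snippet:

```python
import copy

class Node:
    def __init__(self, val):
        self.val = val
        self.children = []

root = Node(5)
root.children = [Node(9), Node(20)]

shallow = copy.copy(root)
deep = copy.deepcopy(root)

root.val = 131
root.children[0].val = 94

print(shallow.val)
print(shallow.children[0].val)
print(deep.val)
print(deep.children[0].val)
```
5
94
5
9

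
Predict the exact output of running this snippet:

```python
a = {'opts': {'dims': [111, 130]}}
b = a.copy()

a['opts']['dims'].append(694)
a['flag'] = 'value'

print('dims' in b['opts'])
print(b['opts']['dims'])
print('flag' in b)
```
True
[111, 130, 694]
False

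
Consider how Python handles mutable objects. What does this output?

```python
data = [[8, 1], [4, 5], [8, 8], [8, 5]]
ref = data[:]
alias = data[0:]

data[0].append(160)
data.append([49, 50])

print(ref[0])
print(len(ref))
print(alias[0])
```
[8, 1, 160]
4
[8, 1, 160]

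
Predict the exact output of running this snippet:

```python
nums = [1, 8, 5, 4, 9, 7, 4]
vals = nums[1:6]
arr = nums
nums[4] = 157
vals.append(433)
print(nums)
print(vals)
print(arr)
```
[1, 8, 5, 4, 157, 7, 4]
[8, 5, 4, 9, 7, 433]
[1, 8, 5, 4, 157, 7, 4]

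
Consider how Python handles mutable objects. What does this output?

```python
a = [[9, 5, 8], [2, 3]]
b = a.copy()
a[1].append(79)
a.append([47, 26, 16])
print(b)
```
[[9, 5, 8], [2, 3, 79]]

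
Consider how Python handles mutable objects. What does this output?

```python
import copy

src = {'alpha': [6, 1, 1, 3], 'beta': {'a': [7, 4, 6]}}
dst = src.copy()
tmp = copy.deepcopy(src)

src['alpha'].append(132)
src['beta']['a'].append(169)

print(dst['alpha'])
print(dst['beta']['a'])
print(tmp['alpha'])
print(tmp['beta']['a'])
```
[6, 1, 1, 3, 132]
[7, 4, 6, 169]
[6, 1, 1, 3]
[7, 4, 6]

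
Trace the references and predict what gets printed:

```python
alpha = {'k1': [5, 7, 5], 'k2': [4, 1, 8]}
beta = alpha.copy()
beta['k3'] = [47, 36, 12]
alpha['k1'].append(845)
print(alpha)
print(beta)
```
{'k1': [5, 7, 5, 845], 'k2': [4, 1, 8]}
{'k1': [5, 7, 5, 845], 'k2': [4, 1, 8], 'k3': [47, 36, 12]}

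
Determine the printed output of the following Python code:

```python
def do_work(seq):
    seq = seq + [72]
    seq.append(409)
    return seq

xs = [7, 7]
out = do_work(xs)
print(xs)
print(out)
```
[7, 7]
[7, 7, 72, 409]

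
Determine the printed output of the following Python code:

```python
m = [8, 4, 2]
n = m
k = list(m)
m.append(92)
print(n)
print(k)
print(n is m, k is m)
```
[8, 4, 2, 92]
[8, 4, 2]
True False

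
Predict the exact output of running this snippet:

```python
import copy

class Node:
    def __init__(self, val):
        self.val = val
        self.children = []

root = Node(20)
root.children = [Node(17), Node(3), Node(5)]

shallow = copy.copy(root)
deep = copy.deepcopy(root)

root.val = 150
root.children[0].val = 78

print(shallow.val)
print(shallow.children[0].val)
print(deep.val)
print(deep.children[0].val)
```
20
78
20
17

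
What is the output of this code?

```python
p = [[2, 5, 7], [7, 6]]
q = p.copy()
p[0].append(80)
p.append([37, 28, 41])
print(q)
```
[[2, 5, 7, 80], [7, 6]]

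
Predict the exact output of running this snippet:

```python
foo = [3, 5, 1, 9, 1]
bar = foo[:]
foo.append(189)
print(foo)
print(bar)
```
[3, 5, 1, 9, 1, 189]
[3, 5, 1, 9, 1]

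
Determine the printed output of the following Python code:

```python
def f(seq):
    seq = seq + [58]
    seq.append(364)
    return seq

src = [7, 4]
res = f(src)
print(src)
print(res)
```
[7, 4]
[7, 4, 58, 364]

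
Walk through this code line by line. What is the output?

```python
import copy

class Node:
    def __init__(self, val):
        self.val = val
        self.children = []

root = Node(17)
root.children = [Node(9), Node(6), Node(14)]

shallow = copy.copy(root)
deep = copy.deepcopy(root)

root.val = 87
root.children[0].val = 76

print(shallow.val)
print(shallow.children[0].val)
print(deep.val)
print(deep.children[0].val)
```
17
76
17
9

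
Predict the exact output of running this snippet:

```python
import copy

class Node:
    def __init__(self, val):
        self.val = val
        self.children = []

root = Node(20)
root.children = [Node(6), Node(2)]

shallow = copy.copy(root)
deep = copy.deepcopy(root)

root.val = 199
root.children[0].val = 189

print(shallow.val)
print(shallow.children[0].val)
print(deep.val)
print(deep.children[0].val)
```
20
189
20
6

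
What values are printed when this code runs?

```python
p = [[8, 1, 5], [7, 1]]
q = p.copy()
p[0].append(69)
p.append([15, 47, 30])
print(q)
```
[[8, 1, 5, 69], [7, 1]]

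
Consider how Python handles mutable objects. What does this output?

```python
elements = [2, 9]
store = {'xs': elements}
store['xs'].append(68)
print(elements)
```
[2, 9, 68]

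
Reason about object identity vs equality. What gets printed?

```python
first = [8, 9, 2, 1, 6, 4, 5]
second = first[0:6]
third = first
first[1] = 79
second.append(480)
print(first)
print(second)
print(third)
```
[8, 79, 2, 1, 6, 4, 5]
[8, 9, 2, 1, 6, 4, 480]
[8, 79, 2, 1, 6, 4, 5]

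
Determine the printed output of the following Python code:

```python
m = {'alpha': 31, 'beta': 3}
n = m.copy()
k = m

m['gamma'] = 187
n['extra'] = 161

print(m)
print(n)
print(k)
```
{'alpha': 31, 'beta': 3, 'gamma': 187}
{'alpha': 31, 'beta': 3, 'extra': 161}
{'alpha': 31, 'beta': 3, 'gamma': 187}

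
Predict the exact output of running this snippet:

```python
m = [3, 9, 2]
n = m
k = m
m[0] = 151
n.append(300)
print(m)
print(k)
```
[151, 9, 2, 300]
[151, 9, 2, 300]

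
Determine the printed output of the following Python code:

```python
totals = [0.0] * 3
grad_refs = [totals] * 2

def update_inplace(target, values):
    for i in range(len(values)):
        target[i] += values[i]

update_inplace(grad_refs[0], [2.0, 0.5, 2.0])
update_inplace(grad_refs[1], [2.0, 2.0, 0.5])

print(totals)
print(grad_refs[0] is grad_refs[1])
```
[4.0, 2.5, 2.5]
True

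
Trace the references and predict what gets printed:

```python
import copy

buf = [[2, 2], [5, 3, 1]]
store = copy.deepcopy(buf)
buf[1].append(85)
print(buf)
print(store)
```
[[2, 2], [5, 3, 1, 85]]
[[2, 2], [5, 3, 1]]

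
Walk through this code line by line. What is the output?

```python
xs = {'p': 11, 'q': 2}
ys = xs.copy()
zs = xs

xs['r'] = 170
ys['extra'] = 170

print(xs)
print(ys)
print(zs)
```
{'p': 11, 'q': 2, 'r': 170}
{'p': 11, 'q': 2, 'extra': 170}
{'p': 11, 'q': 2, 'r': 170}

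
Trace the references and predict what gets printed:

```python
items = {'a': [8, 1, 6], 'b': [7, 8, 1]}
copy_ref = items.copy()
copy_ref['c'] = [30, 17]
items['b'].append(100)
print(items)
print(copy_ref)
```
{'a': [8, 1, 6], 'b': [7, 8, 1, 100]}
{'a': [8, 1, 6], 'b': [7, 8, 1, 100], 'c': [30, 17]}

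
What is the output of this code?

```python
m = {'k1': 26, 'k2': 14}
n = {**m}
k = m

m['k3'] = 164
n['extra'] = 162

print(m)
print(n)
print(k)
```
{'k1': 26, 'k2': 14, 'k3': 164}
{'k1': 26, 'k2': 14, 'extra': 162}
{'k1': 26, 'k2': 14, 'k3': 164}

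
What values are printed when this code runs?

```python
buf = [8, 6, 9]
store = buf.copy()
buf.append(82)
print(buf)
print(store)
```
[8, 6, 9, 82]
[8, 6, 9]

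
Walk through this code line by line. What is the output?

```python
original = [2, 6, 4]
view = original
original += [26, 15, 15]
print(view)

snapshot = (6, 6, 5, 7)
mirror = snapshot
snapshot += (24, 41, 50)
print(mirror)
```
[2, 6, 4, 26, 15, 15]
(6, 6, 5, 7)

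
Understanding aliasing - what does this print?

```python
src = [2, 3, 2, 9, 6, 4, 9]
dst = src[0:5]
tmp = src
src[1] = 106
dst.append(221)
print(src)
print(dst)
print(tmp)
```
[2, 106, 2, 9, 6, 4, 9]
[2, 3, 2, 9, 6, 221]
[2, 106, 2, 9, 6, 4, 9]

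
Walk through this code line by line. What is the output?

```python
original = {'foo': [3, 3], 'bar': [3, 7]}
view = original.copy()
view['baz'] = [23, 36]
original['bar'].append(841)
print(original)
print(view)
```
{'foo': [3, 3], 'bar': [3, 7, 841]}
{'foo': [3, 3], 'bar': [3, 7, 841], 'baz': [23, 36]}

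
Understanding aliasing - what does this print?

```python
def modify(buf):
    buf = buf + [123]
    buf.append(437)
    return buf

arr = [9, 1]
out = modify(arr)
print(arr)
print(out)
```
[9, 1]
[9, 1, 123, 437]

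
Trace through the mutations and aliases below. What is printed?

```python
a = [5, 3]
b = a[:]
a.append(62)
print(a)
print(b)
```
[5, 3, 62]
[5, 3]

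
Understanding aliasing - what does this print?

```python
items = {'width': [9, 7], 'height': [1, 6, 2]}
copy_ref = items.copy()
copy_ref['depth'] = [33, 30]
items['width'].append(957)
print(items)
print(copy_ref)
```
{'width': [9, 7, 957], 'height': [1, 6, 2]}
{'width': [9, 7, 957], 'height': [1, 6, 2], 'depth': [33, 30]}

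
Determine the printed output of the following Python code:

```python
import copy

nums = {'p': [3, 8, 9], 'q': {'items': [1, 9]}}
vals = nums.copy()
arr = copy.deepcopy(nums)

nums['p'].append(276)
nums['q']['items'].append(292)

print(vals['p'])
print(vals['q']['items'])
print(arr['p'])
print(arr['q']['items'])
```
[3, 8, 9, 276]
[1, 9, 292]
[3, 8, 9]
[1, 9]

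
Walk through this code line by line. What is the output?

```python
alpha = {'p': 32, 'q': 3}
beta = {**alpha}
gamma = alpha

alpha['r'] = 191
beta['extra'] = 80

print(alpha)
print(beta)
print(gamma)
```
{'p': 32, 'q': 3, 'r': 191}
{'p': 32, 'q': 3, 'extra': 80}
{'p': 32, 'q': 3, 'r': 191}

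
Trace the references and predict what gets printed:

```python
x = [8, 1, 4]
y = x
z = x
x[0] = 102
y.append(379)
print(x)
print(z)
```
[102, 1, 4, 379]
[102, 1, 4, 379]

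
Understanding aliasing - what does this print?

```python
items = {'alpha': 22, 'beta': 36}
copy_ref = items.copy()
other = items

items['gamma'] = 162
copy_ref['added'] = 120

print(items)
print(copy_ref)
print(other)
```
{'alpha': 22, 'beta': 36, 'gamma': 162}
{'alpha': 22, 'beta': 36, 'added': 120}
{'alpha': 22, 'beta': 36, 'gamma': 162}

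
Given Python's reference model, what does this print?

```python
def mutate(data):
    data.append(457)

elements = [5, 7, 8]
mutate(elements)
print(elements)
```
[5, 7, 8, 457]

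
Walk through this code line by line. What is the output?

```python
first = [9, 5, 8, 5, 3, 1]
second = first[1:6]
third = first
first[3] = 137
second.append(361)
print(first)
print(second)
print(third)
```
[9, 5, 8, 137, 3, 1]
[5, 8, 5, 3, 1, 361]
[9, 5, 8, 137, 3, 1]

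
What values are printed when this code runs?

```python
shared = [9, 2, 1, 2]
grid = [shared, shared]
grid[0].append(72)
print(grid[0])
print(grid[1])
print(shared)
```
[9, 2, 1, 2, 72]
[9, 2, 1, 2, 72]
[9, 2, 1, 2, 72]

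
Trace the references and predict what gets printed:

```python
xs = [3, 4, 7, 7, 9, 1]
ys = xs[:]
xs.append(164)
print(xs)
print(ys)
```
[3, 4, 7, 7, 9, 1, 164]
[3, 4, 7, 7, 9, 1]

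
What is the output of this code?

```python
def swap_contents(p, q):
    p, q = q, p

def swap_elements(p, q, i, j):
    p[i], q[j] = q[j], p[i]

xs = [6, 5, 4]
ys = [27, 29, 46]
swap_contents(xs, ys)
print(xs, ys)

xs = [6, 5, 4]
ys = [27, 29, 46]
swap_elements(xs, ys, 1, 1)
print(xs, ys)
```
[6, 5, 4] [27, 29, 46]
[6, 29, 4] [27, 5, 46]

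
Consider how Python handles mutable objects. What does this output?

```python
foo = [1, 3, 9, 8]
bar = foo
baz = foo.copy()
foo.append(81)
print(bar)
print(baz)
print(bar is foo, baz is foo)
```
[1, 3, 9, 8, 81]
[1, 3, 9, 8]
True False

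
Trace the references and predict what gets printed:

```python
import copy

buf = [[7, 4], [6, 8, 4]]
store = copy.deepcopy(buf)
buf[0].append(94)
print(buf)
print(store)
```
[[7, 4, 94], [6, 8, 4]]
[[7, 4], [6, 8, 4]]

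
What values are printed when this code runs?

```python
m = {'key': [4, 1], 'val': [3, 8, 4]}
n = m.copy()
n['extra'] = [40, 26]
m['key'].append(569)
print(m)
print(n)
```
{'key': [4, 1, 569], 'val': [3, 8, 4]}
{'key': [4, 1, 569], 'val': [3, 8, 4], 'extra': [40, 26]}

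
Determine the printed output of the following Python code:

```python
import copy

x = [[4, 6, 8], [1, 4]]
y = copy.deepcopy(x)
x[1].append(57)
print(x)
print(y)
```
[[4, 6, 8], [1, 4, 57]]
[[4, 6, 8], [1, 4]]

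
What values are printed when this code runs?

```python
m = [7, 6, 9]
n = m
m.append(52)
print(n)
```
[7, 6, 9, 52]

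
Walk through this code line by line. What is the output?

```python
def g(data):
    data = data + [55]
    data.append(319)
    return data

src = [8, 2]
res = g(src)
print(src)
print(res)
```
[8, 2]
[8, 2, 55, 319]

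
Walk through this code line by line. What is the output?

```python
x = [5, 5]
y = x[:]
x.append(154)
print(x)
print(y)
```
[5, 5, 154]
[5, 5]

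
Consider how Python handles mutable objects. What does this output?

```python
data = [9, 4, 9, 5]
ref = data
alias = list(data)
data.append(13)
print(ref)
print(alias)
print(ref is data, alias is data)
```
[9, 4, 9, 5, 13]
[9, 4, 9, 5]
True False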